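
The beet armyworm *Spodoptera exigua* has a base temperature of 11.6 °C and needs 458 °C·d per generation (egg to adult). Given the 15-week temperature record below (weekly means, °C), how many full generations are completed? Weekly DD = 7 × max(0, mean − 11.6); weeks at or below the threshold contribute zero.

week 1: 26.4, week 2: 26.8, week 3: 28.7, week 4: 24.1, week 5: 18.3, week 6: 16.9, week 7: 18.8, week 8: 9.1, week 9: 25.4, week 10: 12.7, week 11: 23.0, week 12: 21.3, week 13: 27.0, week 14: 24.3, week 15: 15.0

Weekly DD (7 × max(0, T̄ − 11.6)): 103.6, 106.4, 119.7, 87.5, 46.9, 37.1, 50.4, 0.0, 96.6, 7.7, 79.8, 67.9, 107.8, 88.9, 23.8.
Season total = 1024.1 DD.
Complete generations = ⌊1024.1 / 458⌋ = 2.

2 generations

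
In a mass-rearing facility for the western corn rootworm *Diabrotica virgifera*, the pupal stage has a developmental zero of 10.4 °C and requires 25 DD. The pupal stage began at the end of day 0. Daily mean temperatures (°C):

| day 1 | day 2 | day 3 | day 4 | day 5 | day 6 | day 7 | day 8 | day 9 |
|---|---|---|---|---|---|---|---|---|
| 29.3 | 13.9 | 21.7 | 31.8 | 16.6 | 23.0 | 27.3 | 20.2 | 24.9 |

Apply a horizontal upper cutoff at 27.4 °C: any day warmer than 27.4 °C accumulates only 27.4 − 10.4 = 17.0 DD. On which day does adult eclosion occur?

day 3

Daily DD above 10.4 °C (capped at 17.0): 17.0, 3.5, 11.3, 17.0, 6.2, 12.6, 16.9, 9.8, 14.5.
Cumulative: 17.0, 20.5, 31.8, 48.8, 55.0, 67.6, 84.5, 94.3, 108.8.
The total first reaches 25 DD on day 3.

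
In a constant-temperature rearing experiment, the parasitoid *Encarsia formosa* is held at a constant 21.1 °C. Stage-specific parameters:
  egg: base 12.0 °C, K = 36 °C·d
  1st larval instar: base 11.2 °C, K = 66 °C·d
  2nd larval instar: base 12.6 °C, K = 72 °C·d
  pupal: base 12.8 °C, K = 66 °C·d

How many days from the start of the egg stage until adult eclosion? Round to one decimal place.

egg: 36 / (21.1 − 12.0) = 36 / 9.1 = 3.956 d.
1st larval instar: 66 / (21.1 − 11.2) = 66 / 9.9 = 6.667 d.
2nd larval instar: 72 / (21.1 − 12.6) = 72 / 8.5 = 8.471 d.
pupal: 66 / (21.1 − 12.8) = 66 / 8.3 = 7.952 d.
Sum = 27.045 ≈ 27.0 days.

27.0 days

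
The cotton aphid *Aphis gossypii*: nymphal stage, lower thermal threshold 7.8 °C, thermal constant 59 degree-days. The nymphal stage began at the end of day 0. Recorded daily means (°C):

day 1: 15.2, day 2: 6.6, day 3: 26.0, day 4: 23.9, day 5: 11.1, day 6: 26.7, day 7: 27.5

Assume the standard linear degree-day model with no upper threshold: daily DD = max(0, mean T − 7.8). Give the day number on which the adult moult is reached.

Daily DD above 7.8 °C: 7.4, 0.0, 18.2, 16.1, 3.3, 18.9, 19.7.
Cumulative: 7.4, 7.4, 25.6, 41.7, 45.0, 63.9, 83.6.
The total first reaches 59 DD on day 6.

day 6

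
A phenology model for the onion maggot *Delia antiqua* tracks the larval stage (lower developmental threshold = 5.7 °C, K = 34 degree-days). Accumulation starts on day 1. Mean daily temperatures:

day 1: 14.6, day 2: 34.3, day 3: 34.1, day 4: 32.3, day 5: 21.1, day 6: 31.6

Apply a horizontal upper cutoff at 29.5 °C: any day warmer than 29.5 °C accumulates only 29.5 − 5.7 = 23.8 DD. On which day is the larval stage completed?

day 3

Daily DD above 5.7 °C (capped at 23.8): 8.9, 23.8, 23.8, 23.8, 15.4, 23.8.
Cumulative: 8.9, 32.7, 56.5, 80.3, 95.7, 119.5.
The total first reaches 34 DD on day 3.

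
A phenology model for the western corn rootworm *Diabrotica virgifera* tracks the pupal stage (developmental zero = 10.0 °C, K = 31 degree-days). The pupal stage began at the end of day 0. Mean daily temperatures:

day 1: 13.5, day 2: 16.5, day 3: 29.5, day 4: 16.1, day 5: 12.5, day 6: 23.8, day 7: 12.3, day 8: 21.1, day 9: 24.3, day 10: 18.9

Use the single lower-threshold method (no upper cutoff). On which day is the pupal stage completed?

day 4

Daily DD above 10.0 °C: 3.5, 6.5, 19.5, 6.1, 2.5, 13.8, 2.3, 11.1, 14.3, 8.9.
Cumulative: 3.5, 10.0, 29.5, 35.6, 38.1, 51.9, 54.2, 65.3, 79.6, 88.5.
The total first reaches 31 DD on day 4.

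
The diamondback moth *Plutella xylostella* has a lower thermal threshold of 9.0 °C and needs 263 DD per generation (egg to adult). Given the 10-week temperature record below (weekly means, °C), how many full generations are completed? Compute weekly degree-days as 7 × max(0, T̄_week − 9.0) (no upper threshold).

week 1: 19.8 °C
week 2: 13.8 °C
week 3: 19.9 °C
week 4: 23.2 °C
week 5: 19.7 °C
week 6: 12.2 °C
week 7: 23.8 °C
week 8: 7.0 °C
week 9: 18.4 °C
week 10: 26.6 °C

2 generations

Weekly DD (7 × max(0, T̄ − 9.0)): 75.6, 33.6, 76.3, 99.4, 74.9, 22.4, 103.6, 0.0, 65.8, 123.2.
Season total = 674.8 DD.
Complete generations = ⌊674.8 / 263⌋ = 2.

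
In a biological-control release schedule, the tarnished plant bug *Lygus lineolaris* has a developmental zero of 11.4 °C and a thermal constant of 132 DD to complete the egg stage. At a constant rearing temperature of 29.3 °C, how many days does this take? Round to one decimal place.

Daily accumulation = 29.3 − 11.4 = 17.9 DD/day.
Duration = 132 / 17.9 = 7.374 ≈ 7.4 days.

7.4 days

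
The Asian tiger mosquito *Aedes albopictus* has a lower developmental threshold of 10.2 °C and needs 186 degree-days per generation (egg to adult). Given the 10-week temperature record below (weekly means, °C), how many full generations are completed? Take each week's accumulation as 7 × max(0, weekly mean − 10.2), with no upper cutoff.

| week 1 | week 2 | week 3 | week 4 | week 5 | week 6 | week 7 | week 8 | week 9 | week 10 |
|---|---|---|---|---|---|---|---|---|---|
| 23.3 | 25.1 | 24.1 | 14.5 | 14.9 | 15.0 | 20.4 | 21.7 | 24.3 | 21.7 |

Weekly DD (7 × max(0, T̄ − 10.2)): 91.7, 104.3, 97.3, 30.1, 32.9, 33.6, 71.4, 80.5, 98.7, 80.5.
Season total = 721.0 DD.
Complete generations = ⌊721.0 / 186⌋ = 3.

3 generations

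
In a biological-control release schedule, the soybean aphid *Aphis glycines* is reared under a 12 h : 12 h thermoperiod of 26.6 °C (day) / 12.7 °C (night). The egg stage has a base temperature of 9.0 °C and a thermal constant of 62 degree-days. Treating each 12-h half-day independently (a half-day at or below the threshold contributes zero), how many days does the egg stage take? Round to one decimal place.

Day half: max(0, 26.6 − 9.0) × 0.5 = 17.6 × 0.5 = 8.80 DD.
Night half: max(0, 12.7 − 9.0) × 0.5 = 3.7 × 0.5 = 1.85 DD.
Per 24 h: 10.65 DD/day.
Duration = 62 / 10.65 = 5.822 ≈ 5.8 days.

5.8 days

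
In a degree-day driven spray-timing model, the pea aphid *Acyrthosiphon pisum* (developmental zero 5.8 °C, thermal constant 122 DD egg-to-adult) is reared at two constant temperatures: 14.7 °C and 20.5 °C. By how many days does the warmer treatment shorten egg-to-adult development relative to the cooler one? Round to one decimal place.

5.4 days

At 14.7 °C: 122 / (14.7 − 5.8) = 122 / 8.9 = 13.708 d.
At 20.5 °C: 122 / (20.5 − 5.8) = 122 / 14.7 = 8.299 d.
Difference = |13.708 − 8.299| = 5.409 ≈ 5.4 days.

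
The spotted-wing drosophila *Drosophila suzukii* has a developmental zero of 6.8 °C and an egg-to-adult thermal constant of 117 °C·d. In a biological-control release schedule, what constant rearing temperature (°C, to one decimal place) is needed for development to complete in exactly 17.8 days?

13.4 °C

Required daily accumulation = 117 / 17.8 = 6.573 DD/day.
T = T_base + 6.573 = 6.8 + 6.573 = 13.373 ≈ 13.4 °C.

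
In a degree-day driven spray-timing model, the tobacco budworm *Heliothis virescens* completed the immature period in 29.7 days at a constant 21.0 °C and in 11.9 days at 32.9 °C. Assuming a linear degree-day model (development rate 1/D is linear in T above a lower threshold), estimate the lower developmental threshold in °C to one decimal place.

13.0 °C

Linear rate model ⇒ the product D·(T − T_b) is constant across temperatures.
29.7·(21.0 − T_b) = 11.9·(32.9 − T_b)
T_b = (29.7·21.0 − 11.9·32.9) / (29.7 − 11.9) = 232.19 / 17.8 = 13.044 °C ≈ 13.0 °C.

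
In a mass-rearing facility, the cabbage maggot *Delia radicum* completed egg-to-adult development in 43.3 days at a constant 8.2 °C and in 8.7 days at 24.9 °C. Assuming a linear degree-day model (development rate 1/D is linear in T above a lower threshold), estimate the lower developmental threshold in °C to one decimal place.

4.0 °C

Linear rate model ⇒ the product D·(T − T_b) is constant across temperatures.
43.3·(8.2 − T_b) = 8.7·(24.9 − T_b)
T_b = (43.3·8.2 − 8.7·24.9) / (43.3 − 8.7) = 138.43 / 34.6 = 4.001 °C ≈ 4.0 °C.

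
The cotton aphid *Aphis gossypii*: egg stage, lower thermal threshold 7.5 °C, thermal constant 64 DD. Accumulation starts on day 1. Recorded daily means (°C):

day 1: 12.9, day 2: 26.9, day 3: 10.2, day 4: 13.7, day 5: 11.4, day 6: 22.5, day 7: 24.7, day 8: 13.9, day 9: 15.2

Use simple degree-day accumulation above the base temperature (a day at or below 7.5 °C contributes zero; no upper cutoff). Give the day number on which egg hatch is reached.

Daily DD above 7.5 °C: 5.4, 19.4, 2.7, 6.2, 3.9, 15.0, 17.2, 6.4, 7.7.
Cumulative: 5.4, 24.8, 27.5, 33.7, 37.6, 52.6, 69.8, 76.2, 83.9.
The total first reaches 64 DD on day 7.

day 7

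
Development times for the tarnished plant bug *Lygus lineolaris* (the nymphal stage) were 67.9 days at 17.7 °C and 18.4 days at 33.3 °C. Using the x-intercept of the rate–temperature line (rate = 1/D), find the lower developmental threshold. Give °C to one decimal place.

11.9 °C

Equal thermal constants: D₁(T₁ − T_b) = D₂(T₂ − T_b).
67.9·(17.7 − T_b) = 18.4·(33.3 − T_b)
T_b = (67.9·17.7 − 18.4·33.3) / (67.9 − 18.4) = 589.11 / 49.5 = 11.901 °C ≈ 11.9 °C.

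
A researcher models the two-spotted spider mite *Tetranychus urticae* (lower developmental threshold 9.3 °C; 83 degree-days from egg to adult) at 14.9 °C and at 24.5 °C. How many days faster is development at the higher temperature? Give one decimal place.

9.4 days

At 14.9 °C: 83 / (14.9 − 9.3) = 83 / 5.6 = 14.821 d.
At 24.5 °C: 83 / (24.5 − 9.3) = 83 / 15.2 = 5.461 d.
Difference = |14.821 − 5.461| = 9.361 ≈ 9.4 days.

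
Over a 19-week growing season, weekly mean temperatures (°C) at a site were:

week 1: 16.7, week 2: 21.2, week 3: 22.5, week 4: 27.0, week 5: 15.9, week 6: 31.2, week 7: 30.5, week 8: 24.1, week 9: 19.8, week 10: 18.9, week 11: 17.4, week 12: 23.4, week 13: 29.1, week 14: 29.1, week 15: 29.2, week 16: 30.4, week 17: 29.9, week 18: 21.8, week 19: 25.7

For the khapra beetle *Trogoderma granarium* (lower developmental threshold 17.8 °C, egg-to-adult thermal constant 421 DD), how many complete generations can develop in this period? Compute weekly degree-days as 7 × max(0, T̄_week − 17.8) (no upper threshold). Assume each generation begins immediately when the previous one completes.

Weekly DD (7 × max(0, T̄ − 17.8)): 0.0, 23.8, 32.9, 64.4, 0.0, 93.8, 88.9, 44.1, 14.0, 7.7, 0.0, 39.2, 79.1, 79.1, 79.8, 88.2, 84.7, 28.0, 55.3.
Season total = 903.0 DD.
Complete generations = ⌊903.0 / 421⌋ = 2.

2 generations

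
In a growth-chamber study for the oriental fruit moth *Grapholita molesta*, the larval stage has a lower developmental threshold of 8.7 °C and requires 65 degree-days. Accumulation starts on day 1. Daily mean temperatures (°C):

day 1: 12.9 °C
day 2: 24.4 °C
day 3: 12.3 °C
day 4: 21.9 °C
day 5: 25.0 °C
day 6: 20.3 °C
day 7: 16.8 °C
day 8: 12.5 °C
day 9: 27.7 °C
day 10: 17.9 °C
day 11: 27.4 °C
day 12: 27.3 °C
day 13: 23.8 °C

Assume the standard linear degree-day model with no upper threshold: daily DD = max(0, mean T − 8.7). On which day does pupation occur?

Daily DD above 8.7 °C: 4.2, 15.7, 3.6, 13.2, 16.3, 11.6, 8.1, 3.8, 19.0, 9.2, 18.7, 18.6, 15.1.
Cumulative: 4.2, 19.9, 23.5, 36.7, 53.0, 64.6, 72.7, 76.5, 95.5, 104.7, 123.4, 142.0, 157.1.
The total first reaches 65 DD on day 7.

day 7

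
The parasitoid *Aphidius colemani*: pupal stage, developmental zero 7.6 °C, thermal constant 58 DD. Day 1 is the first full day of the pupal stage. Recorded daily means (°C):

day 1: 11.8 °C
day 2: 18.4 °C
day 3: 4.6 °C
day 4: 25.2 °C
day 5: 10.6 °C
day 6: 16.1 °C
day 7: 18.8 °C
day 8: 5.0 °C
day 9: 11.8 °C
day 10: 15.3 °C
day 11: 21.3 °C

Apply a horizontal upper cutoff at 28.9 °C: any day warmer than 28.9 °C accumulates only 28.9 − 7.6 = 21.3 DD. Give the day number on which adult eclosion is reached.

Daily DD above 7.6 °C (capped at 21.3): 4.2, 10.8, 0.0, 17.6, 3.0, 8.5, 11.2, 0.0, 4.2, 7.7, 13.7.
Cumulative: 4.2, 15.0, 15.0, 32.6, 35.6, 44.1, 55.3, 55.3, 59.5, 67.2, 80.9.
The total first reaches 58 DD on day 9.

day 9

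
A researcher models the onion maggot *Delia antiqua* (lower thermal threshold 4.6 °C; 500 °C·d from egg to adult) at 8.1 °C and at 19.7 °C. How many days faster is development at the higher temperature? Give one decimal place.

109.7 days

At 8.1 °C: 500 / (8.1 − 4.6) = 500 / 3.5 = 142.857 d.
At 19.7 °C: 500 / (19.7 − 4.6) = 500 / 15.1 = 33.113 d.
Difference = |142.857 − 33.113| = 109.745 ≈ 109.7 days.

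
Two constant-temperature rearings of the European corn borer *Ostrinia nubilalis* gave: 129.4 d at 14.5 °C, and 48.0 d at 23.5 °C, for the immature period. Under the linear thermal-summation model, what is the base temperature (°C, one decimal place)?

9.2 °C

Equal thermal constants: D₁(T₁ − T_b) = D₂(T₂ − T_b).
129.4·(14.5 − T_b) = 48.0·(23.5 − T_b)
T_b = (129.4·14.5 − 48.0·23.5) / (129.4 − 48.0) = 748.30 / 81.4 = 9.193 °C ≈ 9.2 °C.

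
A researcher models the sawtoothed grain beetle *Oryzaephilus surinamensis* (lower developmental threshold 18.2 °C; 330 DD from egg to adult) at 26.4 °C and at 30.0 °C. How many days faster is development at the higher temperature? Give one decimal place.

At 26.4 °C: 330 / (26.4 − 18.2) = 330 / 8.2 = 40.244 d.
At 30.0 °C: 330 / (30.0 − 18.2) = 330 / 11.8 = 27.966 d.
Difference = |40.244 − 27.966| = 12.278 ≈ 12.3 days.

12.3 days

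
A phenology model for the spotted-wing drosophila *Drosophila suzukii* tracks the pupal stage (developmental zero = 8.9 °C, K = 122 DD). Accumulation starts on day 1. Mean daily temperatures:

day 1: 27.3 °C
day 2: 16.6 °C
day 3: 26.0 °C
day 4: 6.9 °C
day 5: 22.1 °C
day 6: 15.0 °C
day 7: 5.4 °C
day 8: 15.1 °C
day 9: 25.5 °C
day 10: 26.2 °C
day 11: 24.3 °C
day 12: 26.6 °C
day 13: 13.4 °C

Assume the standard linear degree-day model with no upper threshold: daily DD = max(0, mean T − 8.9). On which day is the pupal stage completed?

Daily DD above 8.9 °C: 18.4, 7.7, 17.1, 0.0, 13.2, 6.1, 0.0, 6.2, 16.6, 17.3, 15.4, 17.7, 4.5.
Cumulative: 18.4, 26.1, 43.2, 43.2, 56.4, 62.5, 62.5, 68.7, 85.3, 102.6, 118.0, 135.7, 140.2.
The total first reaches 122 DD on day 12.

day 12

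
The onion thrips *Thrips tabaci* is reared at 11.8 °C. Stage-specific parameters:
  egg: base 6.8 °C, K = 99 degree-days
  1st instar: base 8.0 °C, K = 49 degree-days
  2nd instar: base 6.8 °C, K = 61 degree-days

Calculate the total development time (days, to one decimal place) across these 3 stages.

44.9 days

egg: 99 / (11.8 − 6.8) = 99 / 5.0 = 19.800 d.
1st instar: 49 / (11.8 − 8.0) = 49 / 3.8 = 12.895 d.
2nd instar: 61 / (11.8 − 6.8) = 61 / 5.0 = 12.200 d.
Sum = 44.895 ≈ 44.9 days.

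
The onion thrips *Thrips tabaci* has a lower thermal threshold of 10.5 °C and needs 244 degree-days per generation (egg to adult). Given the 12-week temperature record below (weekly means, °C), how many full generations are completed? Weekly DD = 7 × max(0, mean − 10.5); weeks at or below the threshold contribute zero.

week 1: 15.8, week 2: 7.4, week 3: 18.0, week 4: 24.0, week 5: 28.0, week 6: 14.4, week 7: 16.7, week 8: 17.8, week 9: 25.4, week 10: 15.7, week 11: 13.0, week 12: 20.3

Weekly DD (7 × max(0, T̄ − 10.5)): 37.1, 0.0, 52.5, 94.5, 122.5, 27.3, 43.4, 51.1, 104.3, 36.4, 17.5, 68.6.
Season total = 655.2 DD.
Complete generations = ⌊655.2 / 244⌋ = 2.

2 generations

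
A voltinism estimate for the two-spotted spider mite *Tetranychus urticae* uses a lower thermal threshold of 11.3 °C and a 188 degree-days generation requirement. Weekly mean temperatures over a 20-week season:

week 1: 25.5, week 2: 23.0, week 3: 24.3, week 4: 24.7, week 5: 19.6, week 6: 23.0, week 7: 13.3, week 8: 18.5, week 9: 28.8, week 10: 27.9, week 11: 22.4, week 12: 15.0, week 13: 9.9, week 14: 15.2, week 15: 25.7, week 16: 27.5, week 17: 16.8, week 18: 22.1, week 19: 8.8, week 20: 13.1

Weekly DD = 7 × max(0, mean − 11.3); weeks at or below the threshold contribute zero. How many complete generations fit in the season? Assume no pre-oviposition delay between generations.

6 generations

Weekly DD (7 × max(0, T̄ − 11.3)): 99.4, 81.9, 91.0, 93.8, 58.1, 81.9, 14.0, 50.4, 122.5, 116.2, 77.7, 25.9, 0.0, 27.3, 100.8, 113.4, 38.5, 75.6, 0.0, 12.6.
Season total = 1281.0 DD.
Complete generations = ⌊1281.0 / 188⌋ = 6.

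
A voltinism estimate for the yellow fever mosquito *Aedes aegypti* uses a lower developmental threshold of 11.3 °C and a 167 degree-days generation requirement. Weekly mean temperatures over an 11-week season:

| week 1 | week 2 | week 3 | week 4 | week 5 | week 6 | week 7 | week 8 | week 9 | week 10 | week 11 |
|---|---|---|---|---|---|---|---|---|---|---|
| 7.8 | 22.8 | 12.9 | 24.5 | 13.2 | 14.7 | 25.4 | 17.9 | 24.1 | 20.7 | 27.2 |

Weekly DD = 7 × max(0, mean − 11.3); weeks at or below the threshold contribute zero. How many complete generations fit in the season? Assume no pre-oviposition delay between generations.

3 generations

Weekly DD (7 × max(0, T̄ − 11.3)): 0.0, 80.5, 11.2, 92.4, 13.3, 23.8, 98.7, 46.2, 89.6, 65.8, 111.3.
Season total = 632.8 DD.
Complete generations = ⌊632.8 / 167⌋ = 3.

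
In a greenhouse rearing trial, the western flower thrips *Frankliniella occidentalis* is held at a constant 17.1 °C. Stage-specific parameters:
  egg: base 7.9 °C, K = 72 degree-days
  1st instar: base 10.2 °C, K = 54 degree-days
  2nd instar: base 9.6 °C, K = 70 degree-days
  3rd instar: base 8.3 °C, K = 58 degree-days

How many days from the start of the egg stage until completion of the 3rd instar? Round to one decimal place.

31.6 days

egg: 72 / (17.1 − 7.9) = 72 / 9.2 = 7.826 d.
1st instar: 54 / (17.1 − 10.2) = 54 / 6.9 = 7.826 d.
2nd instar: 70 / (17.1 − 9.6) = 70 / 7.5 = 9.333 d.
3rd instar: 58 / (17.1 − 8.3) = 58 / 8.8 = 6.591 d.
Sum = 31.576 ≈ 31.6 days.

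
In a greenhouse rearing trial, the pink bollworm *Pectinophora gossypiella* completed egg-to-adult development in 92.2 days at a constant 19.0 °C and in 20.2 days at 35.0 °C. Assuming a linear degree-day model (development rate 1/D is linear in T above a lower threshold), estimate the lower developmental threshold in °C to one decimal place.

14.5 °C

Equal thermal constants: D₁(T₁ − T_b) = D₂(T₂ − T_b).
92.2·(19.0 − T_b) = 20.2·(35.0 − T_b)
T_b = (92.2·19.0 − 20.2·35.0) / (92.2 − 20.2) = 1044.80 / 72.0 = 14.511 °C ≈ 14.5 °C.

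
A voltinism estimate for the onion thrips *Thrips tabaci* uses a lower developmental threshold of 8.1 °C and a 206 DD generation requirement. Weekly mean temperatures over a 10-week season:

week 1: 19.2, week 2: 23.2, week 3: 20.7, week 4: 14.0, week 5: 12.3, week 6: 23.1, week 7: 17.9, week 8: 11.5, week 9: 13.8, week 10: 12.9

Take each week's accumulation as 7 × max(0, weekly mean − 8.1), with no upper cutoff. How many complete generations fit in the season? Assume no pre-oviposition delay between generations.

2 generations

Weekly DD (7 × max(0, T̄ − 8.1)): 77.7, 105.7, 88.2, 41.3, 29.4, 105.0, 68.6, 23.8, 39.9, 33.6.
Season total = 613.2 DD.
Complete generations = ⌊613.2 / 206⌋ = 2.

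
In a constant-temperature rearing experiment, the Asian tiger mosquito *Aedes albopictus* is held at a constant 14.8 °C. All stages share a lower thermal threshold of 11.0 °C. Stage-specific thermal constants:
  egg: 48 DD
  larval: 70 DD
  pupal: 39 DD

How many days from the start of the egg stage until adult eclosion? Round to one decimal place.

41.3 days

Daily accumulation at 14.8 °C = 14.8 − 11.0 = 3.8 DD/day.
Total K = 48 + 70 + 39 = 157 DD.
Total duration = 157 / 3.8 = 41.316 ≈ 41.3 days.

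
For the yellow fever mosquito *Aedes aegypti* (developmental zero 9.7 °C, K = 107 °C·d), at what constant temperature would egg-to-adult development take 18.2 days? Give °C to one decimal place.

15.6 °C

Required daily accumulation = 107 / 18.2 = 5.879 DD/day.
T = T_base + 5.879 = 9.7 + 5.879 = 15.579 ≈ 15.6 °C.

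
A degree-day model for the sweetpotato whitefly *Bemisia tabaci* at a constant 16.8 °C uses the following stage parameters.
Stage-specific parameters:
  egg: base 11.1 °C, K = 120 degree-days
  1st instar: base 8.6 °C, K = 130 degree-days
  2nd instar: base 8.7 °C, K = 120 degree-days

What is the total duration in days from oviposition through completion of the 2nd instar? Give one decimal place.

egg: 120 / (16.8 − 11.1) = 120 / 5.7 = 21.053 d.
1st instar: 130 / (16.8 − 8.6) = 130 / 8.2 = 15.854 d.
2nd instar: 120 / (16.8 − 8.7) = 120 / 8.1 = 14.815 d.
Sum = 51.721 ≈ 51.7 days.

51.7 days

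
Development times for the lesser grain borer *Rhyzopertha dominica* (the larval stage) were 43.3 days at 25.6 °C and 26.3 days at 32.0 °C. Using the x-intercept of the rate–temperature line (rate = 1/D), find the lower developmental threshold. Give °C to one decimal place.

Under the model K = D·(T − T_b), so D₁·(T₁ − T_b) = D₂·(T₂ − T_b).
43.3·(25.6 − T_b) = 26.3·(32.0 − T_b)
T_b = (43.3·25.6 − 26.3·32.0) / (43.3 − 26.3) = 266.88 / 17.0 = 15.699 °C ≈ 15.7 °C.

15.7 °C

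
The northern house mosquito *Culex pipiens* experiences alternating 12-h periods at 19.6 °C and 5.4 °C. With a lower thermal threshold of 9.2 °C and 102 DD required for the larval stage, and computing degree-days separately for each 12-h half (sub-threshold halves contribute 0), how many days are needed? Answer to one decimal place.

Day half: max(0, 19.6 − 9.2) × 0.5 = 10.4 × 0.5 = 5.20 DD.
Night half: max(0, 5.4 − 9.2) × 0.5 = 0.0 × 0.5 = 0.00 DD.
Per 24 h: 5.20 DD/day.
Duration = 102 / 5.20 = 19.615 ≈ 19.6 days.

19.6 days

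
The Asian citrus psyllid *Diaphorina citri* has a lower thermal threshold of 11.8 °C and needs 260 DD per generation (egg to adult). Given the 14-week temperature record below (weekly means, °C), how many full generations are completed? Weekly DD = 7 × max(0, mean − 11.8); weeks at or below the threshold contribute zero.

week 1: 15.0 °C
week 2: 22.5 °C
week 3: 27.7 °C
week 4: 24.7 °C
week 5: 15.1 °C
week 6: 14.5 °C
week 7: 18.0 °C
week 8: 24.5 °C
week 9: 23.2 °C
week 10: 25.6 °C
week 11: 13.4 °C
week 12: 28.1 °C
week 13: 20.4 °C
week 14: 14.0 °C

Weekly DD (7 × max(0, T̄ − 11.8)): 22.4, 74.9, 111.3, 90.3, 23.1, 18.9, 43.4, 88.9, 79.8, 96.6, 11.2, 114.1, 60.2, 15.4.
Season total = 850.5 DD.
Complete generations = ⌊850.5 / 260⌋ = 3.

3 generations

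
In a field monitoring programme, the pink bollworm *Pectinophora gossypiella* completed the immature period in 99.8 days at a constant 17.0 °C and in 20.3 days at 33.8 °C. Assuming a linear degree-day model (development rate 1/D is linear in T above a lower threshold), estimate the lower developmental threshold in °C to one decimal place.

12.7 °C

Linear rate model ⇒ the product D·(T − T_b) is constant across temperatures.
99.8·(17.0 − T_b) = 20.3·(33.8 − T_b)
T_b = (99.8·17.0 − 20.3·33.8) / (99.8 − 20.3) = 1010.46 / 79.5 = 12.710 °C ≈ 12.7 °C.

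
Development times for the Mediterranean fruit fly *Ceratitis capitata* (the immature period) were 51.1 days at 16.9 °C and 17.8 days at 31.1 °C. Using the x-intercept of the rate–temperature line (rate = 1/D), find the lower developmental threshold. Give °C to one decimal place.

Equal thermal constants: D₁(T₁ − T_b) = D₂(T₂ − T_b).
51.1·(16.9 − T_b) = 17.8·(31.1 − T_b)
T_b = (51.1·16.9 − 17.8·31.1) / (51.1 − 17.8) = 310.01 / 33.3 = 9.310 °C ≈ 9.3 °C.

9.3 °C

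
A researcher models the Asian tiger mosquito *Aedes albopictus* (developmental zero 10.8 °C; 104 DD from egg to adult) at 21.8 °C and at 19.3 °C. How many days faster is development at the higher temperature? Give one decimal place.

2.8 days

At 21.8 °C: 104 / (21.8 − 10.8) = 104 / 11.0 = 9.455 d.
At 19.3 °C: 104 / (19.3 − 10.8) = 104 / 8.5 = 12.235 d.
Difference = |9.455 − 12.235| = 2.781 ≈ 2.8 days.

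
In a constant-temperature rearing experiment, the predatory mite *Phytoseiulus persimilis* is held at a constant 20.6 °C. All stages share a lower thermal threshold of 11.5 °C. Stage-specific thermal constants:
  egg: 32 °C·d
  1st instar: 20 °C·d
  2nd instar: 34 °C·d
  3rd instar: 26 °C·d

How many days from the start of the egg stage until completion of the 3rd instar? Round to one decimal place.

12.3 days

Daily accumulation at 20.6 °C = 20.6 − 11.5 = 9.1 DD/day.
Total K = 32 + 20 + 34 + 26 = 112 DD.
Total duration = 112 / 9.1 = 12.308 ≈ 12.3 days.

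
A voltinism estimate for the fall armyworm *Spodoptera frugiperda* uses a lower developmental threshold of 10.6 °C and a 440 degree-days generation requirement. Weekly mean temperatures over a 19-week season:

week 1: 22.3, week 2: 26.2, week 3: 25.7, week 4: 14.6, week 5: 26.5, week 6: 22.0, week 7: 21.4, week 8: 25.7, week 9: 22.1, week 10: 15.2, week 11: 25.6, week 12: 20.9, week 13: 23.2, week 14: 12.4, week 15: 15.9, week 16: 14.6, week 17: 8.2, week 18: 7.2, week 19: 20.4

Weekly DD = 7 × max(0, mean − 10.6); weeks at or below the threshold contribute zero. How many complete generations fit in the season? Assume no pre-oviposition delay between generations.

2 generations

Weekly DD (7 × max(0, T̄ − 10.6)): 81.9, 109.2, 105.7, 28.0, 111.3, 79.8, 75.6, 105.7, 80.5, 32.2, 105.0, 72.1, 88.2, 12.6, 37.1, 28.0, 0.0, 0.0, 68.6.
Season total = 1221.5 DD.
Complete generations = ⌊1221.5 / 440⌋ = 2.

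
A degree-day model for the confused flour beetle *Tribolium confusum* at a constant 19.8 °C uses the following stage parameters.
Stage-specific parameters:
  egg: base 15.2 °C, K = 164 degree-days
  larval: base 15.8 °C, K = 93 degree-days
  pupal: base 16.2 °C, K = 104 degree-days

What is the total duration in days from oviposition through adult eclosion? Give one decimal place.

87.8 days

egg: 164 / (19.8 − 15.2) = 164 / 4.6 = 35.652 d.
larval: 93 / (19.8 − 15.8) = 93 / 4.0 = 23.250 d.
pupal: 104 / (19.8 − 16.2) = 104 / 3.6 = 28.889 d.
Sum = 87.791 ≈ 87.8 days.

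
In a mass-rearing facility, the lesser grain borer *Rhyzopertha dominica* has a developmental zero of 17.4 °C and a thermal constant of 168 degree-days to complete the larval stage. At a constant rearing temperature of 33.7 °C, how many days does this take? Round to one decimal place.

10.3 days

Daily accumulation = 33.7 − 17.4 = 16.3 DD/day.
Duration = 168 / 16.3 = 10.307 ≈ 10.3 days.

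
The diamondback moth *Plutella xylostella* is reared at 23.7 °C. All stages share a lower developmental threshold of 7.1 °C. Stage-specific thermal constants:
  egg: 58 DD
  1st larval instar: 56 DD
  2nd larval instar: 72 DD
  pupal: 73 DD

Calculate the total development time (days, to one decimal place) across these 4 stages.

15.6 days

Daily accumulation at 23.7 °C = 23.7 − 7.1 = 16.6 DD/day.
Total K = 58 + 56 + 72 + 73 = 259 DD.
Total duration = 259 / 16.6 = 15.602 ≈ 15.6 days.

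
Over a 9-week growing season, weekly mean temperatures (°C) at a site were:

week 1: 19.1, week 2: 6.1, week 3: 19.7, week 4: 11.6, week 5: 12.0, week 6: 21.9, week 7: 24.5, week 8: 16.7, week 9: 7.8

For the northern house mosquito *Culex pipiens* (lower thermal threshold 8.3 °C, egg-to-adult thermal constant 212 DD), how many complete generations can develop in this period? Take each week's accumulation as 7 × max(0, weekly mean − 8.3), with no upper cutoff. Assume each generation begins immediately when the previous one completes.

Weekly DD (7 × max(0, T̄ − 8.3)): 75.6, 0.0, 79.8, 23.1, 25.9, 95.2, 113.4, 58.8, 0.0.
Season total = 471.8 DD.
Complete generations = ⌊471.8 / 212⌋ = 2.

2 generations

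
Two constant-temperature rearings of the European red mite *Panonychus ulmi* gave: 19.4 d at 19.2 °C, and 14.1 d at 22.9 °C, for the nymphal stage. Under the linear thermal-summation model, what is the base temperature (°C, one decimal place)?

9.4 °C

Linear rate model ⇒ the product D·(T − T_b) is constant across temperatures.
19.4·(19.2 − T_b) = 14.1·(22.9 − T_b)
T_b = (19.4·19.2 − 14.1·22.9) / (19.4 − 14.1) = 49.59 / 5.3 = 9.357 °C ≈ 9.4 °C.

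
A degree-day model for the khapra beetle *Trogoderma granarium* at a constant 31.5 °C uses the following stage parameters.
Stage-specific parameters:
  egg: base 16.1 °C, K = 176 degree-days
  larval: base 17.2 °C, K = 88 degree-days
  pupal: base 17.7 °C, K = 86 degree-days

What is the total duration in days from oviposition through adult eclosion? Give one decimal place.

egg: 176 / (31.5 − 16.1) = 176 / 15.4 = 11.429 d.
larval: 88 / (31.5 − 17.2) = 88 / 14.3 = 6.154 d.
pupal: 86 / (31.5 − 17.7) = 86 / 13.8 = 6.232 d.
Sum = 23.814 ≈ 23.8 days.

23.8 days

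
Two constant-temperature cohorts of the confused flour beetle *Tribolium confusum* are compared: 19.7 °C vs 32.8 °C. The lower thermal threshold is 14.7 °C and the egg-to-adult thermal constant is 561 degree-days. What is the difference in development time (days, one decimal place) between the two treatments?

At 19.7 °C: 561 / (19.7 − 14.7) = 561 / 5.0 = 112.200 d.
At 32.8 °C: 561 / (32.8 − 14.7) = 561 / 18.1 = 30.994 d.
Difference = |112.200 − 30.994| = 81.206 ≈ 81.2 days.

81.2 days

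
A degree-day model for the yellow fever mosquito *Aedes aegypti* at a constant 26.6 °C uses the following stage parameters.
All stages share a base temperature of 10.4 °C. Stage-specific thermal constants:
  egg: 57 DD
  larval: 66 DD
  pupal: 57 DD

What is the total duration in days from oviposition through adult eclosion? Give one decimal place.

Daily accumulation at 26.6 °C = 26.6 − 10.4 = 16.2 DD/day.
Total K = 57 + 66 + 57 = 180 DD.
Total duration = 180 / 16.2 = 11.111 ≈ 11.1 days.

11.1 days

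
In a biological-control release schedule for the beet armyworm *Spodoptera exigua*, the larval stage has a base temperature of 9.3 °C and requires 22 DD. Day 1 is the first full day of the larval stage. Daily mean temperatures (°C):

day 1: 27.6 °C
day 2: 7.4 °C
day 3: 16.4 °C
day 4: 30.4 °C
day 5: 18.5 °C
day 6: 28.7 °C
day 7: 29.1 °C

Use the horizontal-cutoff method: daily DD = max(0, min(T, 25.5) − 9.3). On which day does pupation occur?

day 3

Daily DD above 9.3 °C (capped at 16.2): 16.2, 0.0, 7.1, 16.2, 9.2, 16.2, 16.2.
Cumulative: 16.2, 16.2, 23.3, 39.5, 48.7, 64.9, 81.1.
The total first reaches 22 DD on day 3.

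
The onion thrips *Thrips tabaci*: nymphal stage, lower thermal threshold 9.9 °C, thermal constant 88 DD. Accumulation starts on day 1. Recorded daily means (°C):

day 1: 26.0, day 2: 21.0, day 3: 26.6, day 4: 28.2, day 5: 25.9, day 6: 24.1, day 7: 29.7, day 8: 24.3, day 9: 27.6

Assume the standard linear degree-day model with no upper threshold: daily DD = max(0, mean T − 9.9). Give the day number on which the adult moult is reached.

day 6

Daily DD above 9.9 °C: 16.1, 11.1, 16.7, 18.3, 16.0, 14.2, 19.8, 14.4, 17.7.
Cumulative: 16.1, 27.2, 43.9, 62.2, 78.2, 92.4, 112.2, 126.6, 144.3.
The total first reaches 88 DD on day 6.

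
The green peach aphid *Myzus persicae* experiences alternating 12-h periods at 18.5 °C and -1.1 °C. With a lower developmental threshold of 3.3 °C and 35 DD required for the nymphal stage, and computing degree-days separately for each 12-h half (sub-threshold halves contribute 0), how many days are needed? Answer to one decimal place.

4.6 days

Day half: max(0, 18.5 − 3.3) × 0.5 = 15.2 × 0.5 = 7.60 DD.
Night half: max(0, -1.1 − 3.3) × 0.5 = 0.0 × 0.5 = 0.00 DD.
Per 24 h: 7.60 DD/day.
Duration = 35 / 7.60 = 4.605 ≈ 4.6 days.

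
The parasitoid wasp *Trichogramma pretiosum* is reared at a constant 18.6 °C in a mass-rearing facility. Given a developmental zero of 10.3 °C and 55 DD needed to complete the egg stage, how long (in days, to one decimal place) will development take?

Daily accumulation = 18.6 − 10.3 = 8.3 DD/day.
Duration = 55 / 8.3 = 6.627 ≈ 6.6 days.

6.6 days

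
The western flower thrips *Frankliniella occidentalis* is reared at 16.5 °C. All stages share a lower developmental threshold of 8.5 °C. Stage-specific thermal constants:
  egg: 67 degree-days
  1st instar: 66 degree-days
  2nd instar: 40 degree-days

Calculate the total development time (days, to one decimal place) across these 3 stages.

21.6 days

Daily accumulation at 16.5 °C = 16.5 − 8.5 = 8.0 DD/day.
Total K = 67 + 66 + 40 = 173 DD.
Total duration = 173 / 8.0 = 21.625 ≈ 21.6 days.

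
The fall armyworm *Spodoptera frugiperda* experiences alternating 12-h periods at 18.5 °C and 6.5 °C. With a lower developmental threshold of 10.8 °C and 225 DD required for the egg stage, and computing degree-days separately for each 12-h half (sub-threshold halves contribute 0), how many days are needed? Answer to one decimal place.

Day half: max(0, 18.5 − 10.8) × 0.5 = 7.7 × 0.5 = 3.85 DD.
Night half: max(0, 6.5 − 10.8) × 0.5 = 0.0 × 0.5 = 0.00 DD.
Per 24 h: 3.85 DD/day.
Duration = 225 / 3.85 = 58.442 ≈ 58.4 days.

58.4 days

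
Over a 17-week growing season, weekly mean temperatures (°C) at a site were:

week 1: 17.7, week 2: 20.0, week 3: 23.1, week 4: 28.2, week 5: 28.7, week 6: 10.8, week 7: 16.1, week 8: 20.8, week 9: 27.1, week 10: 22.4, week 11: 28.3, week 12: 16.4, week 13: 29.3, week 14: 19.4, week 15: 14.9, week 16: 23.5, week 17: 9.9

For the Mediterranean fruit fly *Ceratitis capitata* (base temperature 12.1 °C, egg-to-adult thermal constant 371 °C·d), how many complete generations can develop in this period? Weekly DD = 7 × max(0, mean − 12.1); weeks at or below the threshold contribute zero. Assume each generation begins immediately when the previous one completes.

2 generations

Weekly DD (7 × max(0, T̄ − 12.1)): 39.2, 55.3, 77.0, 112.7, 116.2, 0.0, 28.0, 60.9, 105.0, 72.1, 113.4, 30.1, 120.4, 51.1, 19.6, 79.8, 0.0.
Season total = 1080.8 DD.
Complete generations = ⌊1080.8 / 371⌋ = 2.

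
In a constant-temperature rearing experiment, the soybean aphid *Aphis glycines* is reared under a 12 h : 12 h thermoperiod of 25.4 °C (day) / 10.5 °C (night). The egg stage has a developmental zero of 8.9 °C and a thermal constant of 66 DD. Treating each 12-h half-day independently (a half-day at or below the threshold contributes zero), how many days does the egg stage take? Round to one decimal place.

7.3 days

Day half: max(0, 25.4 − 8.9) × 0.5 = 16.5 × 0.5 = 8.25 DD.
Night half: max(0, 10.5 − 8.9) × 0.5 = 1.6 × 0.5 = 0.80 DD.
Per 24 h: 9.05 DD/day.
Duration = 66 / 9.05 = 7.293 ≈ 7.3 days.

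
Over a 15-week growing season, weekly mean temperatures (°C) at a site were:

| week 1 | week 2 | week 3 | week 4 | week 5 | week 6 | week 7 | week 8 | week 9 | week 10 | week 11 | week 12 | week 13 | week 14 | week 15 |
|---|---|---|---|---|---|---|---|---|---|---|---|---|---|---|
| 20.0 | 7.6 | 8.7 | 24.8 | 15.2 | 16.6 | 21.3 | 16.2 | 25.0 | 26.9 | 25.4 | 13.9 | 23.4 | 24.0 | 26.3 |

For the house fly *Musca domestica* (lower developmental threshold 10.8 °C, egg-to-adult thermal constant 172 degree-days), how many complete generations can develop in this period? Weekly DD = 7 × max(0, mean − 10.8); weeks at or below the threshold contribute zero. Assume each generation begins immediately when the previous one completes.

5 generations

Weekly DD (7 × max(0, T̄ − 10.8)): 64.4, 0.0, 0.0, 98.0, 30.8, 40.6, 73.5, 37.8, 99.4, 112.7, 102.2, 21.7, 88.2, 92.4, 108.5.
Season total = 970.2 DD.
Complete generations = ⌊970.2 / 172⌋ = 5.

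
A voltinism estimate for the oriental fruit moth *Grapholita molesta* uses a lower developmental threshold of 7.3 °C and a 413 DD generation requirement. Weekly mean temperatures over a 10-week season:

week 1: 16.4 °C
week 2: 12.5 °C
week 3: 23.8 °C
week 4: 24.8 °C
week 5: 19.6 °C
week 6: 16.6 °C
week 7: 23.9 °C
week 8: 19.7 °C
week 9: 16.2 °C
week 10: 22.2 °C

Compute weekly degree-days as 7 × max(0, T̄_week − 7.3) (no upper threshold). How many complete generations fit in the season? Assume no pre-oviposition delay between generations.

Weekly DD (7 × max(0, T̄ − 7.3)): 63.7, 36.4, 115.5, 122.5, 86.1, 65.1, 116.2, 86.8, 62.3, 104.3.
Season total = 858.9 DD.
Complete generations = ⌊858.9 / 413⌋ = 2.

2 generations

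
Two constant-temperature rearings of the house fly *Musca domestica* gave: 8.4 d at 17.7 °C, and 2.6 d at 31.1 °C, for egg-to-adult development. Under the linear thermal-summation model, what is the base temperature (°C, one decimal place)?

Equal thermal constants: D₁(T₁ − T_b) = D₂(T₂ − T_b).
8.4·(17.7 − T_b) = 2.6·(31.1 − T_b)
T_b = (8.4·17.7 − 2.6·31.1) / (8.4 − 2.6) = 67.82 / 5.8 = 11.693 °C ≈ 11.7 °C.

11.7 °C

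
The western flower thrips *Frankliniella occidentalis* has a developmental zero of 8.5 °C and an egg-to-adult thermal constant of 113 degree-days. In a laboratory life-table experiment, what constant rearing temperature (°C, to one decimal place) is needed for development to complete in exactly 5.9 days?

Required daily accumulation = 113 / 5.9 = 19.153 DD/day.
T = T_base + 19.153 = 8.5 + 19.153 = 27.653 ≈ 27.7 °C.

27.7 °C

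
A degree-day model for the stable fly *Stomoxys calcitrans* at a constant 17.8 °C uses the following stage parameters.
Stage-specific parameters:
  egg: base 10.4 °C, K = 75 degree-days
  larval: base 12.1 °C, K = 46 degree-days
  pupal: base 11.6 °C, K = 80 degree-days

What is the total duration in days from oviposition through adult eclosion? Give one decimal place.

31.1 days

egg: 75 / (17.8 − 10.4) = 75 / 7.4 = 10.135 d.
larval: 46 / (17.8 − 12.1) = 46 / 5.7 = 8.070 d.
pupal: 80 / (17.8 − 11.6) = 80 / 6.2 = 12.903 d.
Sum = 31.109 ≈ 31.1 days.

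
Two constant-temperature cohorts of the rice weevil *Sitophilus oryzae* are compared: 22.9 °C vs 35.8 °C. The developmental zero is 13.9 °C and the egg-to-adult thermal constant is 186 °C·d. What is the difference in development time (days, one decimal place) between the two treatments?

12.2 days

At 22.9 °C: 186 / (22.9 − 13.9) = 186 / 9.0 = 20.667 d.
At 35.8 °C: 186 / (35.8 − 13.9) = 186 / 21.9 = 8.493 d.
Difference = |20.667 − 8.493| = 12.174 ≈ 12.2 days.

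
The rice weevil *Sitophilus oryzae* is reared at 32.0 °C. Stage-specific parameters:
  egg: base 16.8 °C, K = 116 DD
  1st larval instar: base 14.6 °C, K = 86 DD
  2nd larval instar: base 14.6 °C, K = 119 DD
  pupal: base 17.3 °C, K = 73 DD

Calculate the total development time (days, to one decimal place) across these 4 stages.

egg: 116 / (32.0 − 16.8) = 116 / 15.2 = 7.632 d.
1st larval instar: 86 / (32.0 − 14.6) = 86 / 17.4 = 4.943 d.
2nd larval instar: 119 / (32.0 − 14.6) = 119 / 17.4 = 6.839 d.
pupal: 73 / (32.0 − 17.3) = 73 / 14.7 = 4.966 d.
Sum = 24.379 ≈ 24.4 days.

24.4 days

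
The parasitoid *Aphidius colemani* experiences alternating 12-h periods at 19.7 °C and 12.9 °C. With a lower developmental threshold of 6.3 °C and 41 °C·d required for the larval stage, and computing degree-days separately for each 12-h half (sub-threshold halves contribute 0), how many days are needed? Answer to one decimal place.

Day half: max(0, 19.7 − 6.3) × 0.5 = 13.4 × 0.5 = 6.70 DD.
Night half: max(0, 12.9 − 6.3) × 0.5 = 6.6 × 0.5 = 3.30 DD.
Per 24 h: 10.00 DD/day.
Duration = 41 / 10.00 = 4.100 ≈ 4.1 days.

4.1 days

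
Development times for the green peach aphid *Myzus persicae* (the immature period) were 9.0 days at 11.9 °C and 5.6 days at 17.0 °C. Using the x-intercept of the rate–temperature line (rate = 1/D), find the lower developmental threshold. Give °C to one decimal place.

Linear rate model ⇒ the product D·(T − T_b) is constant across temperatures.
9.0·(11.9 − T_b) = 5.6·(17.0 − T_b)
T_b = (9.0·11.9 − 5.6·17.0) / (9.0 − 5.6) = 11.90 / 3.4 = 3.500 °C ≈ 3.5 °C.

3.5 °C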